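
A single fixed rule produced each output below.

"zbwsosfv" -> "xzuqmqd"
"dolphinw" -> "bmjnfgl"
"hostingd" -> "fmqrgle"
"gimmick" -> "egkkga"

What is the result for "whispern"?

ufgqncp

Looking at the pairs, the operation is to delete the last character, then shift every letter 2 places backward in the alphabet (wrapping around).
For "whispern" the result is "ufgqncp".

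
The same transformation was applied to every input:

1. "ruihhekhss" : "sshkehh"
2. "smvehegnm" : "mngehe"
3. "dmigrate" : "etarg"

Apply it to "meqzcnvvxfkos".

Each output is the input with this applied: delete the first 3 characters, then reverse the string.
Starting from "meqzcnvvxfkos": after the first operation, "zcnvvxfkos"; after the second, "sokfxvvncz".

sokfxvvncz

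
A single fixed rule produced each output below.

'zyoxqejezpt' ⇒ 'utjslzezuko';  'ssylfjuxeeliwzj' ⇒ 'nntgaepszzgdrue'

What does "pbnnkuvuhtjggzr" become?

The rule is to shift every letter 5 places backward in the alphabet (wrapping around).
On "pbnnkuvuhtjggzr" that produces "kwiifpqpcoebbum".

kwiifpqpcoebbum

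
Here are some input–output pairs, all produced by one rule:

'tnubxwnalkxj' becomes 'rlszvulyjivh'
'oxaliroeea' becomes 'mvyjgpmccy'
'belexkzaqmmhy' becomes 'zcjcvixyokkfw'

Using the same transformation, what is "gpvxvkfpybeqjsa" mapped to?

The pattern: shift every letter 2 places backward in the alphabet (wrapping around).
On "gpvxvkfpybeqjsa" that produces "entvtidnwzcohqy".

entvtidnwzcohqy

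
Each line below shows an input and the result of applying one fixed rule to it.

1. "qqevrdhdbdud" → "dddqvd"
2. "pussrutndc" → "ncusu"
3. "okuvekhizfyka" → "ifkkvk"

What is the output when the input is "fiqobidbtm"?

Rule — keep every other character starting from the second (positions 2nd, 4th, 6th, ...), then move the first 3 characters to the end (rotate left by 3).
On "fiqobidbtm": the first step gives "ioibm", and the second then gives "bmioi".

bmioi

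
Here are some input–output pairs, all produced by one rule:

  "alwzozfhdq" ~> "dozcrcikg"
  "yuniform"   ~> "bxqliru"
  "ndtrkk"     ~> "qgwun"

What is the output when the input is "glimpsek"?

jolpsvh

The pattern: delete the last character, then shift every letter 3 places forward in the alphabet (wrapping around).
Working it through for "glimpsek": intermediate "glimpse", final "jolpsvh".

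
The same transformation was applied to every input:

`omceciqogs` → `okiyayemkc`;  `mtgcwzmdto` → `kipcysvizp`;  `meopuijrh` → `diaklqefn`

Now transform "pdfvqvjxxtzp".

llzbrmrfttpv

The rule is to shift every letter 4 places backward in the alphabet (wrapping around), then move the last character to the front.
"pdfvqvjxxtzp" → "lzbrmrfttpvl" → "llzbrmrfttpv".
(Check on "meopuijrh": → "iaklqefnd" → "diaklqefn" ✓)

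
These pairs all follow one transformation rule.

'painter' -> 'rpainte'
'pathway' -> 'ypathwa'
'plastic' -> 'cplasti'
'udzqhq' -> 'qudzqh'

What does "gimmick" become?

kgimmic

The pattern: move the last character to the front.
Applying that to "gimmick" gives "kgimmic".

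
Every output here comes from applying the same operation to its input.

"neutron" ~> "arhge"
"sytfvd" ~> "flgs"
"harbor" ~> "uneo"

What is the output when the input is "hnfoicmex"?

Each output is the input with this applied: shift every letter 13 places forward in the alphabet (wrapping around) — i.e. ROT13, then delete the last 2 characters.
Working it through for "hnfoicmex": intermediate "uasbvpzrk", final "uasbvpz".

uasbvpz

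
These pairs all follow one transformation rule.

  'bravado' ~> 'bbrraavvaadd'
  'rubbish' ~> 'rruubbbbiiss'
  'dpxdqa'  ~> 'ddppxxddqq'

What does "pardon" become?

Looking at the pairs, the operation is to double every character, then delete the last 2 characters.
"pardon" → "ppaarrddoonn" → "ppaarrddoo".

ppaarrddoo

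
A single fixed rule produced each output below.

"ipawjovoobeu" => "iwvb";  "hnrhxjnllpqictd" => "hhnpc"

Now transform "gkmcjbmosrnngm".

gcmrg

In each case the input is transformed by: keep one character in every 3, starting at position 1 (positions 1st, 4th, 7th, ...).
"gkmcjbmosrnngm" → "gcmrg".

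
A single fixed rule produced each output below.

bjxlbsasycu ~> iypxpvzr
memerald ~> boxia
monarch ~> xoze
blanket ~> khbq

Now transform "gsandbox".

In each case the input is transformed by: delete the first 3 characters, then shift every letter 3 places backward in the alphabet (wrapping around).
For "gsandbox", step one produces "ndbox"; step two turns that into "kaylu".

kaylu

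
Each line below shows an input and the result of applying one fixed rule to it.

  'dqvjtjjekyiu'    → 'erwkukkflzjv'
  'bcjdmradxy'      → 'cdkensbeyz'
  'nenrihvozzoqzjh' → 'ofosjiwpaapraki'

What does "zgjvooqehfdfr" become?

ahkwpprfigegs

What's happening: shift every letter 1 place forward in the alphabet (wrapping around).
Doing the same to "zgjvooqehfdfr": "ahkwpprfigegs".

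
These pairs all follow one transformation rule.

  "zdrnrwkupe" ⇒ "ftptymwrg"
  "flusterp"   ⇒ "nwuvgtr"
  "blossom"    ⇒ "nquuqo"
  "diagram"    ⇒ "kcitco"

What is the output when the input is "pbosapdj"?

Rule — shift every letter 2 places forward in the alphabet (wrapping around), then delete the first character.
For "pbosapdj" the result is "dqucrfl".

dqucrfl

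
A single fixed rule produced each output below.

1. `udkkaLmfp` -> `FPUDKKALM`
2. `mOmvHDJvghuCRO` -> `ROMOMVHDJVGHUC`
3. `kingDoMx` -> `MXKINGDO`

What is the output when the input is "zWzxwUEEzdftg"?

What's happening: move the last 2 characters to the front (rotate right by 2), then convert every letter to uppercase.
For "zWzxwUEEzdftg", step one produces "tgzWzxwUEEzdf"; step two turns that into "TGZWZXWUEEZDF".

TGZWZXWUEEZDF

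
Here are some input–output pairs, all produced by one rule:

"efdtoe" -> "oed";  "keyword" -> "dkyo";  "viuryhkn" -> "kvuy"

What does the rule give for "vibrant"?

Rule — keep every other character starting from the first (positions 1st, 3rd, 5th, ...), then move the last character to the front.
"vibrant" → "vbat" → "tvba".

tvba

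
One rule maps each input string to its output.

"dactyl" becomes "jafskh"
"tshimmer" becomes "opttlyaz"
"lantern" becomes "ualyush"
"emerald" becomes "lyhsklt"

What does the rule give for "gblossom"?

The rule is to move the first 2 characters to the end (rotate left by 2), then shift every letter 7 places forward in the alphabet (wrapping around).
Applying that to "gblossom" gives "svzzvtni".

svzzvtni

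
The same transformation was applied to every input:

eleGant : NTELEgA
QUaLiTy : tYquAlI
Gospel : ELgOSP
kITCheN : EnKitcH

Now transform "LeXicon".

ONlExIC

What's happening: flip the case of every letter, then move the last 2 characters to the front (rotate right by 2).
"LeXicon" → "lExICON" → "ONlExIC".
(Check on "kITCheN": → "KitcHEn" → "EnKitcH" ✓)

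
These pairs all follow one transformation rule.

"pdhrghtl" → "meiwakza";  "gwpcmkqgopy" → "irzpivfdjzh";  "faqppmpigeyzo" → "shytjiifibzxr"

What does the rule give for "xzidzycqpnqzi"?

sbqsbwsrvjigj

Looking at the pairs, the operation is to move the last 2 characters to the front (rotate right by 2), then shift every letter 7 places backward in the alphabet (wrapping around).
Working it through for "xzidzycqpnqzi": intermediate "zixzidzycqpnq", final "sbqsbwsrvjigj".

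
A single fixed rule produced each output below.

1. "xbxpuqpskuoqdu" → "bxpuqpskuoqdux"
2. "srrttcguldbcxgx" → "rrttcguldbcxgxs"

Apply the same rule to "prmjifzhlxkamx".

rmjifzhlxkamxp

The pattern: move the first character to the end.
"prmjifzhlxkamx" → "rmjifzhlxkamxp".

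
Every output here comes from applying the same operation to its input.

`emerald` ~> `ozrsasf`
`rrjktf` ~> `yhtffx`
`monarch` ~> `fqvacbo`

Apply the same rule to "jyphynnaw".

bokxmdvmb

Looking at the pairs, the operation is to shift every letter 12 places backward in the alphabet (wrapping around), then move the last 3 characters to the front (rotate right by 3).
Applying both steps to "jyphynnaw": "xmdvmbbok", then "bokxmdvmb".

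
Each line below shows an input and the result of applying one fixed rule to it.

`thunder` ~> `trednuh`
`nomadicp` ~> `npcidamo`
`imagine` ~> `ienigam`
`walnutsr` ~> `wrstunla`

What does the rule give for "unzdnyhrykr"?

The transformation: move the first character to the end, then reverse the string.
"unzdnyhrykr" → "nzdnyhrykru" → "urkyrhyndzn".

urkyrhyndzn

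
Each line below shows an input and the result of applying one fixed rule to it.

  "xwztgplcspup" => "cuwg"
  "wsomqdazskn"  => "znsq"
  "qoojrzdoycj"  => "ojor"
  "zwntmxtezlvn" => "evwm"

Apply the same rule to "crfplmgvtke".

The transformation: keep one character in every 3, starting at position 2 (positions 2nd, 5th, 8th, ...), then move the last 2 characters to the front (rotate right by 2).
Working it through for "crfplmgvtke": intermediate "rlve", final "verl".

verl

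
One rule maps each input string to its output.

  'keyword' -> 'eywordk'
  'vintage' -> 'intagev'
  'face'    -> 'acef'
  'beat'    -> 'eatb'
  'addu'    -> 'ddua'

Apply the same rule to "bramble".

rambleb

What's happening: move the first character to the end.
Doing the same to "bramble": "rambleb".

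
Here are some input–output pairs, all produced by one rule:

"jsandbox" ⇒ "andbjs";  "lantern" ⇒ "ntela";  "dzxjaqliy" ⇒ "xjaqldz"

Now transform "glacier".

acigl

The pattern: delete the last 2 characters, then move the first 2 characters to the end (rotate left by 2).
Applying both steps to "glacier": "glaci", then "acigl".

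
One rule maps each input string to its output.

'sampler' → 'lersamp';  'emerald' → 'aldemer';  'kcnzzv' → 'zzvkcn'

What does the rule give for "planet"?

The transformation: move the last 3 characters to the front (rotate right by 3).
Doing the same to "planet": "netpla".

netpla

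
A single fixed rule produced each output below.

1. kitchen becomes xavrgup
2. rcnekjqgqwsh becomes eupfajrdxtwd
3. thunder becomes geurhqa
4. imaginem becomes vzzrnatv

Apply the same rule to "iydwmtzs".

vflmqgjz

Looking at the pairs, the operation is to take characters alternately from the front and the back (1st, last, 2nd, 2nd-last, ...), then shift every letter 13 places forward in the alphabet (wrapping around) — i.e. ROT13.
Working it through for "iydwmtzs": intermediate "isyzdtwm", final "vflmqgjz".
(Check on "imaginem": → "immeangi" → "vzzrnatv" ✓)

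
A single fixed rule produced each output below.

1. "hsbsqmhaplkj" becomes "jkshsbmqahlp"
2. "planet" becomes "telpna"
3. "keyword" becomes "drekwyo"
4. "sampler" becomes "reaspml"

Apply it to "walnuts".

In each case the input is transformed by: move the last 2 characters to the front (rotate right by 2), then swap each adjacent pair of characters (1↔2, 3↔4, ...).
So "walnuts" becomes "stawnlu".

stawnlu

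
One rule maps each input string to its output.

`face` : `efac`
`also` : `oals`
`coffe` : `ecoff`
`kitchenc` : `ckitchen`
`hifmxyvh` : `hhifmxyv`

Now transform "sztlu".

usztl

Each output is the input with this applied: move the last character to the front.
So "sztlu" becomes "usztl".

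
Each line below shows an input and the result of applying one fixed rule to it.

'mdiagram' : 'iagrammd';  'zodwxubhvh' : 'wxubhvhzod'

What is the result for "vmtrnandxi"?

What's happening: move the last 2 characters to the front (rotate right by 2), then swap the front and back halves of the string.
"vmtrnandxi" → "rnandxivmt".
(Check on "zodwxubhvh": → "vhzodwxubh" → "wxubhvhzod" ✓)

rnandxivmt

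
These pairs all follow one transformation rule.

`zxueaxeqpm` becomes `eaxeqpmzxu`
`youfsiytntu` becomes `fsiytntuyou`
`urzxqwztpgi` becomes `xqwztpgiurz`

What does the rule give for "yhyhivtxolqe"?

What's happening: move the first 3 characters to the end (rotate left by 3).
So "yhyhivtxolqe" becomes "hivtxolqeyhy".

hivtxolqeyhy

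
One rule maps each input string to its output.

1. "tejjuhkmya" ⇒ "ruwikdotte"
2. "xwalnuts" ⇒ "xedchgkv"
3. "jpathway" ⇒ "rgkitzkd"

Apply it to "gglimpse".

wzcoqqvs

What's happening: shift every letter 10 places forward in the alphabet (wrapping around), then swap the front and back halves of the string.
For "gglimpse", step one produces "qqvswzco"; step two turns that into "wzcoqqvs".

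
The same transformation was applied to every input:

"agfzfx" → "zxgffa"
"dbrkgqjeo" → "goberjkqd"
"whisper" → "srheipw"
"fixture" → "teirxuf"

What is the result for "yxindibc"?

dcxbiiny

The pattern: take characters alternately from the front and the back (1st, last, 2nd, 2nd-last, ...), then swap the first and last characters.
"yxindibc" → "dcxbiiny".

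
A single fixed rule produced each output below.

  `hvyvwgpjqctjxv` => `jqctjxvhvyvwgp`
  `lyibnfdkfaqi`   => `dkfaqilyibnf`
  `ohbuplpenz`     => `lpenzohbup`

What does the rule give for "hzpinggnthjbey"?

Each output is the input with this applied: swap the front and back halves of the string.
On "hzpinggnthjbey" that produces "nthjbeyhzpingg".

nthjbeyhzpingg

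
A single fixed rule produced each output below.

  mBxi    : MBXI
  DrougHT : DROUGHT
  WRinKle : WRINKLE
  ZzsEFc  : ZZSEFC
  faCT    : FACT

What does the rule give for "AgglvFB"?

The transformation: convert every letter to uppercase.
On "AgglvFB" that produces "AGGLVFB".

AGGLVFB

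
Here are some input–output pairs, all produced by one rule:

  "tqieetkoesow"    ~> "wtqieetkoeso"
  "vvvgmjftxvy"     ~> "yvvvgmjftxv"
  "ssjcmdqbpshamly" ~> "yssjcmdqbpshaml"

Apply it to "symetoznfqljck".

The transformation: move the last character to the front.
So "symetoznfqljck" becomes "ksymetoznfqljc".

ksymetoznfqljc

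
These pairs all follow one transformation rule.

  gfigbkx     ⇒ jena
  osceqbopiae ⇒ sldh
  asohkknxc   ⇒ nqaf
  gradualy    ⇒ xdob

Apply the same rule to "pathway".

kzdb

In each case the input is transformed by: shift every letter 3 places forward in the alphabet (wrapping around), then keep only the last 4 characters.
"pathway" → "sdwkzdb" → "kzdb".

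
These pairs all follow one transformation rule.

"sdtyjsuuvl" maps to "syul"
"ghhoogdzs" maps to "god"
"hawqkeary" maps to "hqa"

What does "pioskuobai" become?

psoi

In each case the input is transformed by: keep one character in every 3, starting at position 1 (positions 1st, 4th, 7th, ...).
For "pioskuobai" the result is "psoi".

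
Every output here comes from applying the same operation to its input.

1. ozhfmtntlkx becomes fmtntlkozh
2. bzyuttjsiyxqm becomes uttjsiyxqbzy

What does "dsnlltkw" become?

lltkdsn

The rule is to delete the last character, then move the first 3 characters to the end (rotate left by 3).
Applying both steps to "dsnlltkw": "dsnlltk", then "lltkdsn".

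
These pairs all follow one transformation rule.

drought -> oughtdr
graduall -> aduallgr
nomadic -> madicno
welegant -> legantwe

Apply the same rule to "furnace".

Looking at the pairs, the operation is to move the first 2 characters to the end (rotate left by 2).
"furnace" → "rnacefu".

rnacefu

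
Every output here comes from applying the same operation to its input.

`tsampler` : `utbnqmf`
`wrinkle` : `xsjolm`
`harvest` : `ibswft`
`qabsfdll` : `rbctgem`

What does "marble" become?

Looking at the pairs, the operation is to shift every letter 1 place forward in the alphabet (wrapping around), then delete the last character.
Applying both steps to "marble": "nbscmf", then "nbscm".

nbscm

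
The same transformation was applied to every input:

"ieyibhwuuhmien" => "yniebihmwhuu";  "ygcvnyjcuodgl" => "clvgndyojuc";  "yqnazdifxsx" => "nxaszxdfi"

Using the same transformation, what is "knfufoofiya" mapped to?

Rule — delete the first 2 characters, then take characters alternately from the front and the back (1st, last, 2nd, 2nd-last, ...).
So "knfufoofiya" becomes "fauyfiofo".

fauyfiofo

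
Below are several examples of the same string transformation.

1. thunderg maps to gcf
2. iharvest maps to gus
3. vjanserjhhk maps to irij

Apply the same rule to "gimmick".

hh

In each case the input is transformed by: keep one character in every 3, starting at position 2 (positions 2nd, 5th, 8th, ...), then shift every letter 1 place backward in the alphabet (wrapping around).
Starting from "gimmick": after the first operation, "ii"; after the second, "hh".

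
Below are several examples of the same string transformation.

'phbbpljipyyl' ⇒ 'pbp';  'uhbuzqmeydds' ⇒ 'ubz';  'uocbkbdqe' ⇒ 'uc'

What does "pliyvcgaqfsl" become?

Each output is the input with this applied: keep every other character starting from the first (positions 1st, 3rd, 5th, ...), then delete the last 3 characters.
Starting from "pliyvcgaqfsl": after the first operation, "pivgqs"; after the second, "piv".

piv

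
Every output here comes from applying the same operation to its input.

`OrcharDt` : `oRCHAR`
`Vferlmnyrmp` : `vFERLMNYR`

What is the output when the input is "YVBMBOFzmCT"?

What's happening: delete the last 2 characters, then flip the case of every letter.
Applying both steps to "YVBMBOFzmCT": "YVBMBOFzm", then "yvbmbofZM".

yvbmbofZM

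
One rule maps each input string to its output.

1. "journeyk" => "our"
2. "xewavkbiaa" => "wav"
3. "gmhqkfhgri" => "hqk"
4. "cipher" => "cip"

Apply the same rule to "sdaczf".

The transformation: swap the front and back halves of the string, then keep only the last 3 characters.
"sdaczf" → "sda".

sda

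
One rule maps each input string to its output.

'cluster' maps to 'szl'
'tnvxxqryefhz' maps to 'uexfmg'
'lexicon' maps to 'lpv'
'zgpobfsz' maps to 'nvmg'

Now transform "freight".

The pattern: keep every other character starting from the second (positions 2nd, 4th, 6th, ...), then shift every letter 7 places forward in the alphabet (wrapping around).
Starting from "freight": after the first operation, "rih"; after the second, "ypo".

ypo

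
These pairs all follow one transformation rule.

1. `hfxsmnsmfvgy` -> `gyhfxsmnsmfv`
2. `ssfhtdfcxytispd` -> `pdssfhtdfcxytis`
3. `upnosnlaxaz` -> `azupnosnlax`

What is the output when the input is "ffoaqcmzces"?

esffoaqcmzc

The rule is to move the last 2 characters to the front (rotate right by 2).
"ffoaqcmzces" → "esffoaqcmzc".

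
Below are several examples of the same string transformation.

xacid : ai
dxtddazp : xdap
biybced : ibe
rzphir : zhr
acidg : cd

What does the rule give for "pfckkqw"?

In each case the input is transformed by: keep every other character starting from the second (positions 2nd, 4th, 6th, ...).
So "pfckkqw" becomes "fkq".

fkq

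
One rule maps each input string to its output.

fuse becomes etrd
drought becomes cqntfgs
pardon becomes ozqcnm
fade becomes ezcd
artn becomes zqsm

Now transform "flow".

What's happening: shift every letter 1 place backward in the alphabet (wrapping around).
For "flow" the result is "eknv".

eknv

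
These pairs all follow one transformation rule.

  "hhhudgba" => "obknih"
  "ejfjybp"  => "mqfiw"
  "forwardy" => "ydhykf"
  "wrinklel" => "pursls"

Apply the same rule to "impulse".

wbszl

The rule is to delete the first 2 characters, then shift every letter 7 places forward in the alphabet (wrapping around).
Doing the same to "impulse": "wbszl".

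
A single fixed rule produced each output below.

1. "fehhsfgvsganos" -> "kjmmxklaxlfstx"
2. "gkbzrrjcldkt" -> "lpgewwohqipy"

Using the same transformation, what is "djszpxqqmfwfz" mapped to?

ioxeucvvrkbke

Rule — shift every letter 5 places forward in the alphabet (wrapping around).
For "djszpxqqmfwfz" the result is "ioxeucvvrkbke".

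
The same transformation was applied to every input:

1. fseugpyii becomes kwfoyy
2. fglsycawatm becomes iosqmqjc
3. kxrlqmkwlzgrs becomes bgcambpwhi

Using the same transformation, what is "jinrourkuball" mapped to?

The transformation: shift every letter 10 places backward in the alphabet (wrapping around), then delete the first 3 characters.
Starting from "jinrourkuball": after the first operation, "zydhekhakrqbb"; after the second, "hekhakrqbb".
(Check on "fseugpyii": → "viukwfoyy" → "kwfoyy" ✓)

hekhakrqbb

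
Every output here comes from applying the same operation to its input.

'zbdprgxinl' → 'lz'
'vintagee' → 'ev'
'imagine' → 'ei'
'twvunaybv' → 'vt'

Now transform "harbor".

The pattern: move the first character to the end, then keep only the last 2 characters.
Starting from "harbor": after the first operation, "arborh"; after the second, "rh".

rh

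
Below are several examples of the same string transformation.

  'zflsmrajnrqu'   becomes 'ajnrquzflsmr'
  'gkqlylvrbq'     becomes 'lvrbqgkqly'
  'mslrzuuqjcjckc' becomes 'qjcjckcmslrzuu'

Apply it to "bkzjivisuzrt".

isuzrtbkzjiv

The pattern: swap the front and back halves of the string.
Doing the same to "bkzjivisuzrt": "isuzrtbkzjiv".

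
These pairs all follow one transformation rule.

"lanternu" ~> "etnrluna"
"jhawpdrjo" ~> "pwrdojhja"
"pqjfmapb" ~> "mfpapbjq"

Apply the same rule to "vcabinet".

ibenvtac

Looking at the pairs, the operation is to move the first 3 characters to the end (rotate left by 3), then swap each adjacent pair of characters (1↔2, 3↔4, ...).
Starting from "vcabinet": after the first operation, "binetvca"; after the second, "ibenvtac".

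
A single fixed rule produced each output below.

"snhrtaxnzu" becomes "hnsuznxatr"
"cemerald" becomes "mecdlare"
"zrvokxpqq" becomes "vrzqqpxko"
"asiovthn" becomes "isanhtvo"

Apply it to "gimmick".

migkcim

Looking at the pairs, the operation is to reverse the string, then move the last 3 characters to the front (rotate right by 3).
Applying both steps to "gimmick": "kcimmig", then "migkcim".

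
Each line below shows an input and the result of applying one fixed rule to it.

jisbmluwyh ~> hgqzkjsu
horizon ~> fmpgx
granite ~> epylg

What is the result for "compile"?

The pattern: shift every letter 2 places backward in the alphabet (wrapping around), then delete the last 2 characters.
"compile" → "amkngjc" → "amkng".

amkng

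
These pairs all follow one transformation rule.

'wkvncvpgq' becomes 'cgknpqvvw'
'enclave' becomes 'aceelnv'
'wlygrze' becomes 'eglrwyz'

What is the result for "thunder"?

The rule is to sort the characters into alphabetical order.
For "thunder" the result is "dehnrtu".

dehnrtu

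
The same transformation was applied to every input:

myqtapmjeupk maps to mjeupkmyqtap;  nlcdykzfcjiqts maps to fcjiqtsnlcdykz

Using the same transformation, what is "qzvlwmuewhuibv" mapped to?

Looking at the pairs, the operation is to swap the front and back halves of the string.
"qzvlwmuewhuibv" → "ewhuibvqzvlwmu".

ewhuibvqzvlwmu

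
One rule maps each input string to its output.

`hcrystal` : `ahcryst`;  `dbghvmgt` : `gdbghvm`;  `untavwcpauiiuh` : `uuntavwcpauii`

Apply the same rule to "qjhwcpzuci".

cqjhwcpzu

In each case the input is transformed by: delete the last character, then move the last character to the front.
For "qjhwcpzuci", step one produces "qjhwcpzuc"; step two turns that into "cqjhwcpzu".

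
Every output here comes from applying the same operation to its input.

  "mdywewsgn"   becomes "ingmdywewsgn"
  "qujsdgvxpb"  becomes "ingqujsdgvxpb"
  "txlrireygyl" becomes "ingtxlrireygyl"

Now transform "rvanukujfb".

Looking at the pairs, the operation is to prepend "ing".
On "rvanukujfb" that produces "ingrvanukujfb".

ingrvanukujfb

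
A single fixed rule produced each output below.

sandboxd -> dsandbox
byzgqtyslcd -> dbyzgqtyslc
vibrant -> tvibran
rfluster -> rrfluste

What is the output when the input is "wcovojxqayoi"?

iwcovojxqayo

The rule is to move the last character to the front.
Doing the same to "wcovojxqayoi": "iwcovojxqayo".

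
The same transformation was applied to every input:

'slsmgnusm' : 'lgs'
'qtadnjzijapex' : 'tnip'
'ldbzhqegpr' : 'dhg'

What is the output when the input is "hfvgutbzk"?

fuz

In each case the input is transformed by: keep one character in every 3, starting at position 2 (positions 2nd, 5th, 8th, ...).
Doing the same to "hfvgutbzk": "fuz".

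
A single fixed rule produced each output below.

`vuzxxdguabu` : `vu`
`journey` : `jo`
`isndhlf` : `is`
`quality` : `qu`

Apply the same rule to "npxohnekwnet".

np

The transformation: keep only the first 2 characters.
For "npxohnekwnet" the result is "np".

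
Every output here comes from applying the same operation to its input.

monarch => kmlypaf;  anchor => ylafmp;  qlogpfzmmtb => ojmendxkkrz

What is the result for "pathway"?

In each case the input is transformed by: shift every letter 2 places backward in the alphabet (wrapping around).
"pathway" → "nyrfuyw".

nyrfuyw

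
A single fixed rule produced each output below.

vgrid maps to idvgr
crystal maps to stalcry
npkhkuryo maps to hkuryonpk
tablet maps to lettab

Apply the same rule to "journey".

rneyjou

Each output is the input with this applied: move the first 3 characters to the end (rotate left by 3).
On "journey" that produces "rneyjou".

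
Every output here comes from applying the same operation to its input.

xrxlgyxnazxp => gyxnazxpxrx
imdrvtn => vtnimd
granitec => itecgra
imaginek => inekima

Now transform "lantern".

ernlan

In each case the input is transformed by: move the first 3 characters to the end (rotate left by 3), then delete the first character.
"lantern" → "ternlan" → "ernlan".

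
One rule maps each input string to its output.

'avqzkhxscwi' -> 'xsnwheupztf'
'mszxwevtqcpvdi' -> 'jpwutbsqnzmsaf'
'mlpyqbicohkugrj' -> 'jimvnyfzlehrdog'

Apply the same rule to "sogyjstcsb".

pldvgpqzpy

The transformation: shift every letter 3 places backward in the alphabet (wrapping around).
"sogyjstcsb" → "pldvgpqzpy".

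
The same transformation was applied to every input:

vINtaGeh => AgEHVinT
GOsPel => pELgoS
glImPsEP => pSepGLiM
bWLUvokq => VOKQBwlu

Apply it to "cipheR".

The pattern: swap the front and back halves of the string, then flip the case of every letter.
Applying both steps to "cipheR": "heRcip", then "HErCIP".

HErCIP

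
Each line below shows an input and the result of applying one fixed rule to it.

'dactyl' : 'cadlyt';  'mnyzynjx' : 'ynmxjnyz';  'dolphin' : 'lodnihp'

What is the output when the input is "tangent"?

The rule is to reverse the string, then move the last 3 characters to the front (rotate right by 3).
Working it through for "tangent": intermediate "tnegnat", final "nattneg".

nattneg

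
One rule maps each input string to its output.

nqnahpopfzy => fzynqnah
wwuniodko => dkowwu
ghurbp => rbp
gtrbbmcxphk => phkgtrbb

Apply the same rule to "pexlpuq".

Each output is the input with this applied: move the last 3 characters to the front (rotate right by 3), then delete the last 3 characters.
On "pexlpuq": the first step gives "puqpexl", and the second then gives "puqp".

puqp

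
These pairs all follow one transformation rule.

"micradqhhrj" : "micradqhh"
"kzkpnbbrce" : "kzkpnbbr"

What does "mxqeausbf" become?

What's happening: delete the last 2 characters.
On "mxqeausbf" that produces "mxqeaus".

mxqeaus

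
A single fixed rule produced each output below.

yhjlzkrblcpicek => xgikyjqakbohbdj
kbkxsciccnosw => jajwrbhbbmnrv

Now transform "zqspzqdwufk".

yproypcvtej

The rule is to shift every letter 1 place backward in the alphabet (wrapping around).
"zqspzqdwufk" → "yproypcvtej".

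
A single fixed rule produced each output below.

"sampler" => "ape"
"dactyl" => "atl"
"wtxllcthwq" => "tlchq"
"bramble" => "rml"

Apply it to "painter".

ane

The rule is to keep every other character starting from the second (positions 2nd, 4th, 6th, ...).
Doing the same to "painter": "ane".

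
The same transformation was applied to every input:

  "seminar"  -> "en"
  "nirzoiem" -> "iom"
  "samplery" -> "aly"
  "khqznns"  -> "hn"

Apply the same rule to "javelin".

Looking at the pairs, the operation is to keep one character in every 3, starting at position 2 (positions 2nd, 5th, 8th, ...).
"javelin" → "al".

al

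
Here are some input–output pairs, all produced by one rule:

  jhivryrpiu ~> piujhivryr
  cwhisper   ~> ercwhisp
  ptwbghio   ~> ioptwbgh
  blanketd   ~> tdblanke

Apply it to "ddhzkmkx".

kxddhzkm

What's happening: move the first 2 characters to the end (rotate left by 2), then swap the front and back halves of the string.
For "ddhzkmkx", step one produces "hzkmkxdd"; step two turns that into "kxddhzkm".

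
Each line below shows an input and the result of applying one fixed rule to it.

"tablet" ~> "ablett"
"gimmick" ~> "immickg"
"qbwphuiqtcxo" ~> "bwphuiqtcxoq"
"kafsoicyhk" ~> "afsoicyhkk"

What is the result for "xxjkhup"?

xjkhupx

Rule — move the first character to the end.
"xxjkhup" → "xjkhupx".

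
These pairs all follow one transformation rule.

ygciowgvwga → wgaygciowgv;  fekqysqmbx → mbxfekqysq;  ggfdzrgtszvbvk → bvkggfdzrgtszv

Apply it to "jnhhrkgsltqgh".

qghjnhhrkgslt

What's happening: move the last 3 characters to the front (rotate right by 3).
So "jnhhrkgsltqgh" becomes "qghjnhhrkgslt".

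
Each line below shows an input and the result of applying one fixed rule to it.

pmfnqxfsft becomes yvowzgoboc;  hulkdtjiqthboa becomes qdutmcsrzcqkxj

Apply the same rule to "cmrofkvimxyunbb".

lvaxotervghdwkk

The transformation: shift every letter 9 places forward in the alphabet (wrapping around).
Doing the same to "cmrofkvimxyunbb": "lvaxotervghdwkk".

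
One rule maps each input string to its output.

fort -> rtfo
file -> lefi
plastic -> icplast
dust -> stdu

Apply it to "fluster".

The pattern: move the last 2 characters to the front (rotate right by 2).
So "fluster" becomes "erflust".

erflust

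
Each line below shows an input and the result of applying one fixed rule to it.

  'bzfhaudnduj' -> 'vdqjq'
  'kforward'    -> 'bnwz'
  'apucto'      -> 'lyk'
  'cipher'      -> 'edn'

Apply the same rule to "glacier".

Rule — keep every other character starting from the second (positions 2nd, 4th, 6th, ...), then shift every letter 4 places backward in the alphabet (wrapping around).
Working it through for "glacier": intermediate "lce", final "hya".
(Check on "bzfhaudnduj": → "zhunu" → "vdqjq" ✓)

hya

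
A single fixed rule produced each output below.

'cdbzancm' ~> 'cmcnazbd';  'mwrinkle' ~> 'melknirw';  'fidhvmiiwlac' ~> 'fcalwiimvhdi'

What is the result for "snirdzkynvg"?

sgvnykzdrin

The pattern: move the first character to the end, then reverse the string.
For "snirdzkynvg" the result is "sgvnykzdrin".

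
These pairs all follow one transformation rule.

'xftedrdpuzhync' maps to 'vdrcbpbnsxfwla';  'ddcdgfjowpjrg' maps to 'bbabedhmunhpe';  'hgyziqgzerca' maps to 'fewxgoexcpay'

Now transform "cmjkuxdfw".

akhisvbdu

Rule — shift every letter 2 places backward in the alphabet (wrapping around).
Doing the same to "cmjkuxdfw": "akhisvbdu".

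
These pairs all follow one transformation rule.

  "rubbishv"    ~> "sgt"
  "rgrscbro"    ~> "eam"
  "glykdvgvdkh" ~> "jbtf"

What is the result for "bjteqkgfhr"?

hod

Rule — shift every letter 2 places backward in the alphabet (wrapping around), then keep one character in every 3, starting at position 2 (positions 2nd, 5th, 8th, ...).
Applying that to "bjteqkgfhr" gives "hod".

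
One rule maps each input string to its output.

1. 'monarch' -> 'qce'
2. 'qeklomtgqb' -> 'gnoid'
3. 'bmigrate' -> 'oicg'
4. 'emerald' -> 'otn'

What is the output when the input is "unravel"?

In each case the input is transformed by: keep every other character starting from the second (positions 2nd, 4th, 6th, ...), then shift every letter 2 places forward in the alphabet (wrapping around).
"unravel" → "nae" → "pcg".

pcg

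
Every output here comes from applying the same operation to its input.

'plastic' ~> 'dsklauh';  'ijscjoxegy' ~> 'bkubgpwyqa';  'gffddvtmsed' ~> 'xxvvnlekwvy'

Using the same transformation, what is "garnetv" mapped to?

The rule is to shift every letter 8 places backward in the alphabet (wrapping around), then move the first character to the end.
Applying that to "garnetv" gives "sjfwlny".

sjfwlny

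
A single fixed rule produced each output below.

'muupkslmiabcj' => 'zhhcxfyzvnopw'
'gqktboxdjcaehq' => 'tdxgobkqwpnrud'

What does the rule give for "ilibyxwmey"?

vyvolkjzrl

The transformation: shift every letter 13 places forward in the alphabet (wrapping around) — i.e. ROT13.
So "ilibyxwmey" becomes "vyvolkjzrl".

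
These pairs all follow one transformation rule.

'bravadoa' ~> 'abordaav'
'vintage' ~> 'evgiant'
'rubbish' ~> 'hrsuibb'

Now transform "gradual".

Looking at the pairs, the operation is to take characters alternately from the front and the back (1st, last, 2nd, 2nd-last, ...), then swap each adjacent pair of characters (1↔2, 3↔4, ...).
Applying both steps to "gradual": "glraaud", then "lgaruad".
(Check on "bravadoa": → "baroadva" → "abordaav" ✓)

lgaruad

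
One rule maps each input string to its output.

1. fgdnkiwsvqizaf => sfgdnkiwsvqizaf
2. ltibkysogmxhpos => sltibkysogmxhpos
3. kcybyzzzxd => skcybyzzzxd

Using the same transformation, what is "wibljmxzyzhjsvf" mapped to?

swibljmxzyzhjsvf

Each output is the input with this applied: prepend "s".
Doing the same to "wibljmxzyzhjsvf": "swibljmxzyzhjsvf".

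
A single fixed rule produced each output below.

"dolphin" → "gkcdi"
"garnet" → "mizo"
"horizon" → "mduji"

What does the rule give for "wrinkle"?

difgz

Rule — shift every letter 5 places backward in the alphabet (wrapping around), then delete the first 2 characters.
"wrinkle" → "rmdifgz" → "difgz".
(Check on "horizon": → "cjmduji" → "mduji" ✓)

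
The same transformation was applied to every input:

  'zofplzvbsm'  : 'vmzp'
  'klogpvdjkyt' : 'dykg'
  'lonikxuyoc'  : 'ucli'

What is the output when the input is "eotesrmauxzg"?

What's happening: keep one character in every 3, starting at position 1 (positions 1st, 4th, 7th, ...), then swap the front and back halves of the string.
On "eotesrmauxzg": the first step gives "eemx", and the second then gives "mxee".

mxee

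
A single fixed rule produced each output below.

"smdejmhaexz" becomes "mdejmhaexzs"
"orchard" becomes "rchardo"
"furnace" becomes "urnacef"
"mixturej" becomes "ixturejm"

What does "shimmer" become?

What's happening: move the first character to the end.
Doing the same to "shimmer": "himmers".

himmers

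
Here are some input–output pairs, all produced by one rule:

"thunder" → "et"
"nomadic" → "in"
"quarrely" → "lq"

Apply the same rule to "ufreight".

hu

What's happening: swap the first and last characters, then keep only the last 2 characters.
For "ufreight", step one produces "tfreighu"; step two turns that into "hu".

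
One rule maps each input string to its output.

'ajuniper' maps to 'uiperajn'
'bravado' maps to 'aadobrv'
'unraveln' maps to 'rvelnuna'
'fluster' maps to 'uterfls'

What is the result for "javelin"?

vlinjae

The transformation: move the first 3 characters to the end (rotate left by 3), then swap the first and last characters.
On "javelin": the first step gives "elinjav", and the second then gives "vlinjae".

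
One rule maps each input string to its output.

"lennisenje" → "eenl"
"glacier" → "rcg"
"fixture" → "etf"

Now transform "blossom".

What's happening: keep one character in every 3, starting at position 1 (positions 1st, 4th, 7th, ...), then reverse the string.
On "blossom": the first step gives "bsm", and the second then gives "msb".

msb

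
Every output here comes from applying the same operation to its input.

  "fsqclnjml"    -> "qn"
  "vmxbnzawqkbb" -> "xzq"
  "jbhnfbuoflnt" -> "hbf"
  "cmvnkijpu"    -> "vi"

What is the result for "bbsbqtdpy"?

st

Each output is the input with this applied: delete the last 2 characters, then keep one character in every 3, starting at position 3 (positions 3rd, 6th, 9th, ...).
On "bbsbqtdpy": the first step gives "bbsbqtd", and the second then gives "st".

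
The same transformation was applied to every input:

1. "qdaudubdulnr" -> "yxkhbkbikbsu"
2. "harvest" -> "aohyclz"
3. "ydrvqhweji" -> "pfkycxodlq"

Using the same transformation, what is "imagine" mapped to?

lpthnpu

What's happening: shift every letter 7 places forward in the alphabet (wrapping around), then move the last character to the front.
On "imagine": the first step gives "pthnpul", and the second then gives "lpthnpu".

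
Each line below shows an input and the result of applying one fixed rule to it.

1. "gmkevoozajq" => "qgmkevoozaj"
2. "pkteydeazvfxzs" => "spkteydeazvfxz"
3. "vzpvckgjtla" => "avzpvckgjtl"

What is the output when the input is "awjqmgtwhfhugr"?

rawjqmgtwhfhug

The rule is to move the last character to the front.
So "awjqmgtwhfhugr" becomes "rawjqmgtwhfhug".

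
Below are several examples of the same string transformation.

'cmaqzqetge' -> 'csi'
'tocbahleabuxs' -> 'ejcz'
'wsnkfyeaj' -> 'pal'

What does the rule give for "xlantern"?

The transformation: shift every letter 2 places forward in the alphabet (wrapping around), then keep one character in every 3, starting at position 3 (positions 3rd, 6th, 9th, ...).
Applying both steps to "xlantern": "zncpvgtp", then "cg".

cg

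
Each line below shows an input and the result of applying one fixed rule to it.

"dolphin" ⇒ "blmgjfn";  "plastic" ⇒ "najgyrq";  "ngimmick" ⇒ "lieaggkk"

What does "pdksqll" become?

The pattern: shift every letter 2 places backward in the alphabet (wrapping around), then take characters alternately from the front and the back (1st, last, 2nd, 2nd-last, ...).
For "pdksqll", step one produces "nbiqojj"; step two turns that into "njbjioq".

njbjioq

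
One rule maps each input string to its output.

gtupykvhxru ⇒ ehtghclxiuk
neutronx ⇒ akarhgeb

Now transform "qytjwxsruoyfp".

scdlgwjkfehbl

What's happening: shift every letter 13 places forward in the alphabet (wrapping around) — i.e. ROT13, then move the last 2 characters to the front (rotate right by 2).
For "qytjwxsruoyfp", step one produces "dlgwjkfehblsc"; step two turns that into "scdlgwjkfehbl".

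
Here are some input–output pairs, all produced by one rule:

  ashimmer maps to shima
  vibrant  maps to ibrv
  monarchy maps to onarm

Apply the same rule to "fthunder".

thunf

Rule — delete the last 3 characters, then move the first character to the end.
Working it through for "fthunder": intermediate "fthun", final "thunf".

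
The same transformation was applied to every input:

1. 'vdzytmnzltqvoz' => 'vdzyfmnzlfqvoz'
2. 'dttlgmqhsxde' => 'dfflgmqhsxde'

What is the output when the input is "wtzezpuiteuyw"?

wfzezpuifeuyw

Looking at the pairs, the operation is to replace every "t" with "f".
Doing the same to "wtzezpuiteuyw": "wfzezpuifeuyw".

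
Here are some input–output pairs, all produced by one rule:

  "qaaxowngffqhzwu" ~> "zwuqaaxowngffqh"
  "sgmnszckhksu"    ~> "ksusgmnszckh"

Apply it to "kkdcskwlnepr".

Each output is the input with this applied: move the last 3 characters to the front (rotate right by 3).
Doing the same to "kkdcskwlnepr": "eprkkdcskwln".

eprkkdcskwln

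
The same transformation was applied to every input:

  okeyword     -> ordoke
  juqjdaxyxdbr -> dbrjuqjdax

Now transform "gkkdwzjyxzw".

xzwgkkdwz

The transformation: move the last 3 characters to the front (rotate right by 3), then delete the last 2 characters.
For "gkkdwzjyxzw", step one produces "xzwgkkdwzjy"; step two turns that into "xzwgkkdwz".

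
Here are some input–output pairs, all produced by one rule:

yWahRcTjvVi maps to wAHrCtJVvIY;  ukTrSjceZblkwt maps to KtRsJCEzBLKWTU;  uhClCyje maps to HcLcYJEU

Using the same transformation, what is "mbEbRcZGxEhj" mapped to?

BeBrCzgXeHJM

Rule — move the first character to the end, then flip the case of every letter.
"mbEbRcZGxEhj" → "BeBrCzgXeHJM".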